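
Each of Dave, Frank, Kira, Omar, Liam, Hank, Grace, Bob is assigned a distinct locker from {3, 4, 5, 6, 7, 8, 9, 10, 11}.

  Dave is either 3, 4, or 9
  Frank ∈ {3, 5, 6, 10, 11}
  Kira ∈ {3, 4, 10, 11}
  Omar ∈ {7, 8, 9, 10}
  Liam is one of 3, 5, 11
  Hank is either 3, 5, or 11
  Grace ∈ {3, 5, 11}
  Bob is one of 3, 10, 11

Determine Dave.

9

Liam, Hank, Grace share exactly the 3 values {3, 5, 11}; by pigeonhole those values go to them, so strike 3, 5, 11 from Dave, Frank, Kira, Bob.
Bob must be 10 (only option left). So Frank, Kira, Omar can't be 10.
Frank's domain is down to {6}, so Frank = 6.
That leaves Kira = 4. Strike 4 from Dave.
So Dave = 9.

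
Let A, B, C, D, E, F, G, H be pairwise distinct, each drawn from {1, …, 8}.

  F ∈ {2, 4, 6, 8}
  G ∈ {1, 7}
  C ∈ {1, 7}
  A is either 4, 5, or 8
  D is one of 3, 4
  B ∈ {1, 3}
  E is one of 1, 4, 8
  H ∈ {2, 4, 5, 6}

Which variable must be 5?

A

C and G between them cover only {1, 7} — a naked pair. Remove those values from B, E.
B must be 3 (only option left). Remove 3 from D.
D's domain is down to {4}, so D = 4. So A, E, F, H can't be 4.
E must be 8 (only option left). So A, F can't be 8.
So 5 goes to A.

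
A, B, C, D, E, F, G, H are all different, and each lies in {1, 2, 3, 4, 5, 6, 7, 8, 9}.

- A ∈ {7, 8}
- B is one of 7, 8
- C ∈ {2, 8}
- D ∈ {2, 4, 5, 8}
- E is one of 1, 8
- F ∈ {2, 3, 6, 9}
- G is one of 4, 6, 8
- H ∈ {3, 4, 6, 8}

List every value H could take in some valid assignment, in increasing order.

3, 4, 6

The 2 variables A and B are confined to {7, 8}, which locks those values in; drop them from C, D, E, G, H.
C must be 2 (only option left). So D, F can't be 2.
That leaves E = 1.
No further eliminations apply; H can still be any of 3, 4, 6.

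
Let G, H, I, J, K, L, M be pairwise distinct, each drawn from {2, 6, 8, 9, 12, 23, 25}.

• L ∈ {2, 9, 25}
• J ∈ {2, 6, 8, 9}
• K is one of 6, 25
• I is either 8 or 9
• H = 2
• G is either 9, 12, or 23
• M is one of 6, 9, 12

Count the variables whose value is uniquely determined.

3

H has just one choice, so H = 2. Strike 2 from J, L.
The 6 still-open variables draw from only 6 values {6, 8, 9, 12, 23, 25}, so each is used; only G can be 23, hence G = 23.
The 5 still-open variables draw from only 5 values {6, 8, 9, 12, 25}, so each is used; only M can be 12, hence M = 12.
Determined: G=23, H=2, M=12. The other variables each still have more than one consistent value. That makes 3.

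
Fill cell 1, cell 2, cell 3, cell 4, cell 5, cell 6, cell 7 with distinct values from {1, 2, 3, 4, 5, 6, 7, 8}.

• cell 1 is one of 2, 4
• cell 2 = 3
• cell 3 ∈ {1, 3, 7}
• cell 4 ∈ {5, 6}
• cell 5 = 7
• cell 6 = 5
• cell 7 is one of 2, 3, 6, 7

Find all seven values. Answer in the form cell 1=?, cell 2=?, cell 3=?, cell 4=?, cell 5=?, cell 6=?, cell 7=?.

cell 1=4, cell 2=3, cell 3=1, cell 4=6, cell 5=7, cell 6=5, cell 7=2

cell 2 must be 3 (only option left). Strike 3 from cell 3, cell 7.
cell 5 has just one choice, so cell 5 = 7. Eliminate 7 elsewhere: cell 3, cell 7.
cell 6's domain is down to {5}, so cell 6 = 5. Eliminate 5 elsewhere: cell 4.
cell 3 has just one choice, so cell 3 = 1.
cell 4's domain is down to {6}, so cell 4 = 6. Strike 6 from cell 7.
cell 7's domain is down to {2}, so cell 7 = 2. Strike 2 from cell 1.
cell 1 must be 4 (only option left).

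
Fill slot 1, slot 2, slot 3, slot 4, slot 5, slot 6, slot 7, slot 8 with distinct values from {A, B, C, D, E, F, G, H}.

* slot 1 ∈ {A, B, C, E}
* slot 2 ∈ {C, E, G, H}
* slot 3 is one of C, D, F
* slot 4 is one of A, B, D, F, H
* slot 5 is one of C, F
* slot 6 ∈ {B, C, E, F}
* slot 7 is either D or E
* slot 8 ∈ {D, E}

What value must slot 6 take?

B

Among the 8 variables, G fits only slot 2 (and all 8 values in {A, B, C, D, E, F, G, H} must be used), so slot 2 = G.
The 7 still-open variables together cover exactly {A, B, C, D, E, F, H} — 7 values for 7 variables — and H appears only in slot 4's list, so slot 4 = H.
Among the 6 still-open variables, A fits only slot 1 (and all 6 values in {A, B, C, D, E, F} must be used), so slot 1 = A.
The 5 still-open variables together cover exactly {B, C, D, E, F} — 5 values for 5 variables — and B appears only in slot 6's list, so slot 6 = B.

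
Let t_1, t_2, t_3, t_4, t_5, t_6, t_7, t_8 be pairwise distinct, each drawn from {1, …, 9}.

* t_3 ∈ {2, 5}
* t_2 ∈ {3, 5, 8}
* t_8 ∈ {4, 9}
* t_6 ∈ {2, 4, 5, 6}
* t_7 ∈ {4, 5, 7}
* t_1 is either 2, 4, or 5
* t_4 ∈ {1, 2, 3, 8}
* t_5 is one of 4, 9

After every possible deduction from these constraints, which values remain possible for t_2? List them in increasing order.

3, 8

t_5 and t_8 share exactly the 2 values {4, 9}; by pigeonhole those values go to them, so strike 4, 9 from t_1, t_6, t_7.
t_1 and t_3 share exactly the 2 values {2, 5}; by pigeonhole those values go to them, so strike 2, 5 from t_2, t_4, t_6, t_7.
t_6's domain is down to {6}, so t_6 = 6.
t_7 has just one choice, so t_7 = 7.
No further eliminations apply; t_2 can still be any of 3, 8.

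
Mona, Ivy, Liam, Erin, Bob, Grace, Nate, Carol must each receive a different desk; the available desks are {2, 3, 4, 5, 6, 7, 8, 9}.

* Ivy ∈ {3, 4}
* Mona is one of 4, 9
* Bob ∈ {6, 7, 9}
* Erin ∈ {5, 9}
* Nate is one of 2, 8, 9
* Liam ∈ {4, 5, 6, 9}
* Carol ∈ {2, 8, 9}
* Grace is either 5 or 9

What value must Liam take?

6

The 8 variables together cover exactly {2, 3, 4, 5, 6, 7, 8, 9} — 8 values for 8 variables — and 3 appears only in Ivy's list, so Ivy = 3.
The 7 still-open variables draw from only 7 values {2, 4, 5, 6, 7, 8, 9}, so each is used; only Bob can be 7, hence Bob = 7.
The 6 still-open variables draw from only 6 values {2, 4, 5, 6, 8, 9}, so each is used; only Liam can be 6, hence Liam = 6.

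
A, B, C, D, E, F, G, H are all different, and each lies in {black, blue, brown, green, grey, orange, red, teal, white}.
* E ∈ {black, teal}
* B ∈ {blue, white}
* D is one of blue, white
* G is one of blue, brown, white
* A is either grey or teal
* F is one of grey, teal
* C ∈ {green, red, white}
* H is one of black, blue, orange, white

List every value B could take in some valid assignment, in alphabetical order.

A and F between them cover only {grey, teal} — a naked pair. Remove those values from E.
E's domain is down to {black}, so E = black. Eliminate black elsewhere: H.
The 2 variables B and D are confined to {blue, white}, which locks those values in; drop them from C, G, H.
That leaves G = brown.
That leaves H = orange.
No further eliminations apply; B can still be any of blue, white.

blue, white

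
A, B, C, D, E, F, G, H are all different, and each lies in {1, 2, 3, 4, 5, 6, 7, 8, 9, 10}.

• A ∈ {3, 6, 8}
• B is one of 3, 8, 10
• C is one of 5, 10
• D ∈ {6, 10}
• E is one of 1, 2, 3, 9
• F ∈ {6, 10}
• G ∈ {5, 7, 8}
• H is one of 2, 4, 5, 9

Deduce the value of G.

D and F share exactly the 2 values {6, 10}; by pigeonhole those values go to them, so strike 6, 10 from A, B, C.
That leaves C = 5. Eliminate 5 elsewhere: G, H.
A and B between them cover only {3, 8} — a naked pair. Remove those values from E, G.
So G = 7.

7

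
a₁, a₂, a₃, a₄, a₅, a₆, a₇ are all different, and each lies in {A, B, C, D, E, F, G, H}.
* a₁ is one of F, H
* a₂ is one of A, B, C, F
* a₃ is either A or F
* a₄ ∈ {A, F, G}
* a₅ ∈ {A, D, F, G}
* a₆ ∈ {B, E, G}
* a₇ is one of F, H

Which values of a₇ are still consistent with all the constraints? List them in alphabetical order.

F, H

a₁ and a₇ between them cover only {F, H} — a naked pair. Remove those values from a₂, a₃, a₄, a₅.
a₃ must be A (only option left). Remove A from a₂, a₄, a₅.
That leaves a₄ = G. So a₅, a₆ can't be G.
a₅'s domain is down to {D}, so a₅ = D.
No further eliminations apply; a₇ can still be any of F, H.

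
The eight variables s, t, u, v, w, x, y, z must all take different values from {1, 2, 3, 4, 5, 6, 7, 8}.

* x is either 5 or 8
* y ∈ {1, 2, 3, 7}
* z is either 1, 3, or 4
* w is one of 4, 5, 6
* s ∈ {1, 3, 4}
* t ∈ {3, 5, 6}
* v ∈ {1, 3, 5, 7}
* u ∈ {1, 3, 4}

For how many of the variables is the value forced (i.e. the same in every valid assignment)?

The 8 variables draw from only 8 values {1, 2, 3, 4, 5, 6, 7, 8}, so each is used; only y can be 2, hence y = 2.
The 7 still-open variables draw from only 7 values {1, 3, 4, 5, 6, 7, 8}, so each is used; only v can be 7, hence v = 7.
The 6 still-open variables draw from only 6 values {1, 3, 4, 5, 6, 8}, so each is used; only x can be 8, hence x = 8.
s, u, z share exactly the 3 values {1, 3, 4}; by pigeonhole those values go to them, so strike 1, 3, 4 from t, w.
Determined: v=7, x=8, y=2. The other variables each still have more than one consistent value. That makes 3.

3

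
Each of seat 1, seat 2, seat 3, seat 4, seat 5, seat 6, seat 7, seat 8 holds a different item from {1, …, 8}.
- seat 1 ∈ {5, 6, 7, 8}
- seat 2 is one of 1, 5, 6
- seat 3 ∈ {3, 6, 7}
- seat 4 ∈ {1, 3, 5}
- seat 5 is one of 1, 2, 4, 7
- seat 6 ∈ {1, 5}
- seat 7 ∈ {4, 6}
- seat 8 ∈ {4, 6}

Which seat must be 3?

The 8 variables together cover exactly {1, 2, 3, 4, 5, 6, 7, 8} — 8 values for 8 variables — and 2 appears only in seat 5's list, so seat 5 = 2.
The 7 still-open variables draw from only 7 values {1, 3, 4, 5, 6, 7, 8}, so each is used; only seat 1 can be 8, hence seat 1 = 8.
The 6 still-open variables together cover exactly {1, 3, 4, 5, 6, 7} — 6 values for 6 variables — and 7 appears only in seat 3's list, so seat 3 = 7.
Among the 5 still-open variables, 3 fits only seat 4 (and all 5 values in {1, 3, 4, 5, 6} must be used), so seat 4 = 3.

seat 4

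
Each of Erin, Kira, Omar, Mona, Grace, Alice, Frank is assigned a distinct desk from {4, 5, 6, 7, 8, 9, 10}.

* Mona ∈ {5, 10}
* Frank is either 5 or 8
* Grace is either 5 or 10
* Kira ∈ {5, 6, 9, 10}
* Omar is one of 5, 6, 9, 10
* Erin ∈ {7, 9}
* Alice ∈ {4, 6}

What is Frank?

8

The 7 variables draw from only 7 values {4, 5, 6, 7, 8, 9, 10}, so each is used; only Alice can be 4, hence Alice = 4.
The 6 still-open variables together cover exactly {5, 6, 7, 8, 9, 10} — 6 values for 6 variables — and 7 appears only in Erin's list, so Erin = 7.
The 5 still-open variables together cover exactly {5, 6, 8, 9, 10} — 5 values for 5 variables — and 8 appears only in Frank's list, so Frank = 8.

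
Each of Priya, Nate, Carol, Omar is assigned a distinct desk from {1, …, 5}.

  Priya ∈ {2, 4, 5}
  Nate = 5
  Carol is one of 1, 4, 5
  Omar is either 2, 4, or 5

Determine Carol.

Nate has just one choice, so Nate = 5. Eliminate 5 elsewhere: Priya, Carol, Omar.
The 3 still-open variables draw from only 3 values {1, 2, 4}, so each is used; only Carol can be 1, hence Carol = 1.

1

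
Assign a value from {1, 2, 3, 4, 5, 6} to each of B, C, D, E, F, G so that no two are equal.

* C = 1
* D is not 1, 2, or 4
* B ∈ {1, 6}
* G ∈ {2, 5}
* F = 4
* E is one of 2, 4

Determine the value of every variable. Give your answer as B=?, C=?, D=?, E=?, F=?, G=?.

B=6, C=1, D=3, E=2, F=4, G=5

C has just one choice, so C = 1. Eliminate 1 elsewhere: B.
That leaves F = 4. So E can't be 4.
B must be 6 (only option left). So D can't be 6.
E has just one choice, so E = 2. Eliminate 2 elsewhere: G.
G must be 5 (only option left). So D can't be 5.
D has just one choice, so D = 3.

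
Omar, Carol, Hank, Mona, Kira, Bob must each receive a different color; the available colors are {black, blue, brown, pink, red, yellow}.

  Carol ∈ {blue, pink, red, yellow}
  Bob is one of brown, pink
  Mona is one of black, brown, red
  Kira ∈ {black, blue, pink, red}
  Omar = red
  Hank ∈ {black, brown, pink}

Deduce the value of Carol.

Omar has just one choice, so Omar = red. Strike red from Carol, Mona, Kira.
The 5 still-open variables draw from only 5 values {black, blue, brown, pink, yellow}, so each is used; only Carol can be yellow, hence Carol = yellow.

yellow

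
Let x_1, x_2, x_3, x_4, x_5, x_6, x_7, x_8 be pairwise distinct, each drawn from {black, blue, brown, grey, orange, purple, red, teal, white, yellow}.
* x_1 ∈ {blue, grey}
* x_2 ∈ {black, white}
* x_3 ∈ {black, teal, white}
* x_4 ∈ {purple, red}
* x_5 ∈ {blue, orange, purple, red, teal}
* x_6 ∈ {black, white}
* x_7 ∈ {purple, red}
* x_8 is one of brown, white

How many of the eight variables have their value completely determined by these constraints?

x_2 and x_6 between them cover only {black, white} — a naked pair. Remove those values from x_3, x_8.
x_3 has just one choice, so x_3 = teal. So x_5 can't be teal.
x_8 has just one choice, so x_8 = brown.
x_4 and x_7 share exactly the 2 values {purple, red}; by pigeonhole those values go to them, so strike purple, red from x_5.
Determined: x_3=teal, x_8=brown. The other variables each still have more than one consistent value. That makes 2.

2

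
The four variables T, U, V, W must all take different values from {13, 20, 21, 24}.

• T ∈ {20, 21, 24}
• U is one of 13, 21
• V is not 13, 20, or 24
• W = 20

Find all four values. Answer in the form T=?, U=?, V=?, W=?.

V has just one choice, so V = 21. Eliminate 21 elsewhere: T, U.
W has just one choice, so W = 20. So T can't be 20.
T's domain is down to {24}, so T = 24.
U has just one choice, so U = 13.

T=24, U=13, V=21, W=20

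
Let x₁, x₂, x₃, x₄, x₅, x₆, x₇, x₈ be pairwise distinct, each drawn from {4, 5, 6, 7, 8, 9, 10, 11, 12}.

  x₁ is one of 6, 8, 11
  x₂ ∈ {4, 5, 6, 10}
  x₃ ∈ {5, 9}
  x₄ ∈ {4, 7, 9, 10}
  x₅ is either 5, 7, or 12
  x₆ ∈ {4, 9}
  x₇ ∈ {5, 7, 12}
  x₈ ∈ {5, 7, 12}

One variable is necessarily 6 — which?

x₂

The 3 variables x₅, x₇, x₈ are confined to {5, 7, 12}, which locks those values in; drop them from x₂, x₃, x₄.
That leaves x₃ = 9. Remove 9 from x₄, x₆.
x₆ has just one choice, so x₆ = 4. Eliminate 4 elsewhere: x₂, x₄.
x₄'s domain is down to {10}, so x₄ = 10. Strike 10 from x₂.
So 6 goes to x₂.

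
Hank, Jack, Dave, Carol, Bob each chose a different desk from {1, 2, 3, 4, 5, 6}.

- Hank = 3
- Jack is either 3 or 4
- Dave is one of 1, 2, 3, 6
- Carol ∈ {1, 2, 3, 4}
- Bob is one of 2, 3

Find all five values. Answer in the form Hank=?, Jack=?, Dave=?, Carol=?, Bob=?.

Hank=3, Jack=4, Dave=6, Carol=1, Bob=2

Hank must be 3 (only option left). Strike 3 from Jack, Dave, Carol, Bob.
That leaves Jack = 4. Remove 4 from Carol.
Bob has just one choice, so Bob = 2. So Dave, Carol can't be 2.
Carol's domain is down to {1}, so Carol = 1. Strike 1 from Dave.
Dave must be 6 (only option left).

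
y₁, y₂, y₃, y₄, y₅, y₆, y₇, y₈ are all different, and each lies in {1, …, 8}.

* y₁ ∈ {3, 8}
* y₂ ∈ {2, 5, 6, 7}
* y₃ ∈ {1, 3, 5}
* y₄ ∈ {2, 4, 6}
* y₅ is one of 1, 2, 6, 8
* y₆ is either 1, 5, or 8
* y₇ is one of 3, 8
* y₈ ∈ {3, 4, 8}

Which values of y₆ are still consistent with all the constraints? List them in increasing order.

The 8 variables draw from only 8 values {1, 2, 3, 4, 5, 6, 7, 8}, so each is used; only y₂ can be 7, hence y₂ = 7.
The 2 variables y₁ and y₇ are confined to {3, 8}, which locks those values in; drop them from y₃, y₅, y₆, y₈.
y₈ must be 4 (only option left). Strike 4 from y₄.
y₃ and y₆ share exactly the 2 values {1, 5}; by pigeonhole those values go to them, so strike 1, 5 from y₅.
No further eliminations apply; y₆ can still be any of 1, 5.

1, 5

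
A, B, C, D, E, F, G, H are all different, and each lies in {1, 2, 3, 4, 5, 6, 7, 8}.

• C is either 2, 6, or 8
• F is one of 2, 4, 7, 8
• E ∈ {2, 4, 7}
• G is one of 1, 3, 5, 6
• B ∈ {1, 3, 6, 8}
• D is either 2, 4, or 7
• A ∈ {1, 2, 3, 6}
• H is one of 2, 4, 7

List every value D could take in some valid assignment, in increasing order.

The 8 variables draw from only 8 values {1, 2, 3, 4, 5, 6, 7, 8}, so each is used; only G can be 5, hence G = 5.
D, E, H share exactly the 3 values {2, 4, 7}; by pigeonhole those values go to them, so strike 2, 4, 7 from A, C, F.
F must be 8 (only option left). So B, C can't be 8.
C's domain is down to {6}, so C = 6. So A, B can't be 6.
No further eliminations apply; D can still be any of 2, 4, 7.

2, 4, 7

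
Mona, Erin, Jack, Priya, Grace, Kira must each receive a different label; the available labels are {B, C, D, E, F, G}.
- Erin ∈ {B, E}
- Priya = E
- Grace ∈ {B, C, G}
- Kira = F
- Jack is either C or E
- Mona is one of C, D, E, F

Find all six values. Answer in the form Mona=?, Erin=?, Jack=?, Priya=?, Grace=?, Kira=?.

Mona=D, Erin=B, Jack=C, Priya=E, Grace=G, Kira=F

Priya must be E (only option left). Eliminate E elsewhere: Mona, Erin, Jack.
That leaves Kira = F. Remove F from Mona.
Erin must be B (only option left). Eliminate B elsewhere: Grace.
That leaves Jack = C. So Mona, Grace can't be C.
Grace must be G (only option left).
Mona must be D (only option left).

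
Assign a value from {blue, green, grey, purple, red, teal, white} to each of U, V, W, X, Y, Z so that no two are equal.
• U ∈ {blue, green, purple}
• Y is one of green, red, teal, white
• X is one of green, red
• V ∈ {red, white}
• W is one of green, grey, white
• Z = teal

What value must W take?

Z's domain is down to {teal}, so Z = teal. Eliminate teal elsewhere: Y.
V, X, Y share exactly the 3 values {green, red, white}; by pigeonhole those values go to them, so strike green, red, white from U, W.
So W = grey.

grey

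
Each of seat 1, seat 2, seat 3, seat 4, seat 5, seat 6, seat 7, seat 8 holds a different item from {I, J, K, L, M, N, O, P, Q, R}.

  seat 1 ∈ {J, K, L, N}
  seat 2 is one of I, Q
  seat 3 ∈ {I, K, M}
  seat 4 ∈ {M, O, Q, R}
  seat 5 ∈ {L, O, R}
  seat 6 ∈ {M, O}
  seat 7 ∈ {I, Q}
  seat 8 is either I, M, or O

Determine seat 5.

seat 2 and seat 7 between them cover only {I, Q} — a naked pair. Remove those values from seat 3, seat 4, seat 8.
The 2 variables seat 6 and seat 8 are confined to {M, O}, which locks those values in; drop them from seat 3, seat 4, seat 5.
seat 3 has just one choice, so seat 3 = K. Remove K from seat 1.
That leaves seat 4 = R. So seat 5 can't be R.
So seat 5 = L.

L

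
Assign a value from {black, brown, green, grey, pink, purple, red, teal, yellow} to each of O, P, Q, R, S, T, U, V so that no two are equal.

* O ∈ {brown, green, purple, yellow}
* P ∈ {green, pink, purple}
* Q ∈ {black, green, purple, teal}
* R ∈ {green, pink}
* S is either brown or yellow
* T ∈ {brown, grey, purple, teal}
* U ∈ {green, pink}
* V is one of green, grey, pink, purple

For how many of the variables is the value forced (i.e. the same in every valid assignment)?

4

The 8 variables together cover exactly {black, brown, green, grey, pink, purple, teal, yellow} — 8 values for 8 variables — and black appears only in Q's list, so Q = black.
The 7 still-open variables together cover exactly {brown, green, grey, pink, purple, teal, yellow} — 7 values for 7 variables — and teal appears only in T's list, so T = teal.
Among the 6 still-open variables, grey fits only V (and all 6 values in {brown, green, grey, pink, purple, yellow} must be used), so V = grey.
R and U share exactly the 2 values {green, pink}; by pigeonhole those values go to them, so strike green, pink from O, P.
P has just one choice, so P = purple. Eliminate purple elsewhere: O.
Determined: P=purple, Q=black, T=teal, V=grey. The other variables each still have more than one consistent value. That makes 4.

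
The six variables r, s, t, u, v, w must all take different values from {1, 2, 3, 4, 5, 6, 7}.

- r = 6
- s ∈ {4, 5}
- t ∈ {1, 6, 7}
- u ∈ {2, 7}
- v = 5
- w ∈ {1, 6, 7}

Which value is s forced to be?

r must be 6 (only option left). Strike 6 from t, w.
v's domain is down to {5}, so v = 5. So s can't be 5.
So s = 4.

4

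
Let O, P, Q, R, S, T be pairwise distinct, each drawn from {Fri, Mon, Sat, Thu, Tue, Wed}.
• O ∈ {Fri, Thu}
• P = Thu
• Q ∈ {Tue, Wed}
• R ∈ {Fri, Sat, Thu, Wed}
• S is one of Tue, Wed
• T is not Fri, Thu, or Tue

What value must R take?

Sat

P must be Thu (only option left). Strike Thu from O, R.
That leaves O = Fri. Remove Fri from R.
Among the 4 still-open variables, Mon fits only T (and all 4 values in {Mon, Sat, Tue, Wed} must be used), so T = Mon.
Among the 3 still-open variables, Sat fits only R (and all 3 values in {Sat, Tue, Wed} must be used), so R = Sat.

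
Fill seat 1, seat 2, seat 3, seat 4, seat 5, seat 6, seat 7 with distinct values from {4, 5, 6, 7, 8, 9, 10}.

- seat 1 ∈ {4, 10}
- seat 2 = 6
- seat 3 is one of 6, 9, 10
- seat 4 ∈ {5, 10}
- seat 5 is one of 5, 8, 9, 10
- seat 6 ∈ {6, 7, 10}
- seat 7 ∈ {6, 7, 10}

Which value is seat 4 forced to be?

5

seat 2's domain is down to {6}, so seat 2 = 6. So seat 3, seat 6, seat 7 can't be 6.
The 6 still-open variables together cover exactly {4, 5, 7, 8, 9, 10} — 6 values for 6 variables — and 4 appears only in seat 1's list, so seat 1 = 4.
Among the 5 still-open variables, 8 fits only seat 5 (and all 5 values in {5, 7, 8, 9, 10} must be used), so seat 5 = 8.
The 4 still-open variables together cover exactly {5, 7, 9, 10} — 4 values for 4 variables — and 5 appears only in seat 4's list, so seat 4 = 5.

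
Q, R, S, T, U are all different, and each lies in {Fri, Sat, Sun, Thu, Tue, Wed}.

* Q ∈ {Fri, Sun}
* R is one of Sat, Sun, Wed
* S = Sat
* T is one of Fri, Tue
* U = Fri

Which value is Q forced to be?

Sun

S must be Sat (only option left). So R can't be Sat.
That leaves U = Fri. Strike Fri from Q, T.
So Q = Sun.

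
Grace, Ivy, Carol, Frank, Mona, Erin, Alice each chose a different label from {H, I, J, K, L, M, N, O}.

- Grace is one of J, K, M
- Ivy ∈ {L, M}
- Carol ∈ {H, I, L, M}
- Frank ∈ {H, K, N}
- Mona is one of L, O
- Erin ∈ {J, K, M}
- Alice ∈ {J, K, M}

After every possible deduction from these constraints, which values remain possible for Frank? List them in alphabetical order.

H, N

Grace, Erin, Alice share exactly the 3 values {J, K, M}; by pigeonhole those values go to them, so strike J, K, M from Ivy, Carol, Frank.
Ivy has just one choice, so Ivy = L. Eliminate L elsewhere: Carol, Mona.
Mona must be O (only option left).
No further eliminations apply; Frank can still be any of H, N.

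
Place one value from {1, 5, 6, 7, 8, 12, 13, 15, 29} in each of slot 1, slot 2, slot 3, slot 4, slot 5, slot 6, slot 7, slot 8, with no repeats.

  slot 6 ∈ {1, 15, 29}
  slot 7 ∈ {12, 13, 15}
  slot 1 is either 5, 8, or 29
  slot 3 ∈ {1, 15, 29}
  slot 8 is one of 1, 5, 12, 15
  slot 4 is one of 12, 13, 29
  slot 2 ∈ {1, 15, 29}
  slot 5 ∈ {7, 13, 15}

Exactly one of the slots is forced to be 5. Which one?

Among the 8 variables, 7 fits only slot 5 (and all 8 values in {1, 5, 7, 8, 12, 13, 15, 29} must be used), so slot 5 = 7.
The 7 still-open variables together cover exactly {1, 5, 8, 12, 13, 15, 29} — 7 values for 7 variables — and 8 appears only in slot 1's list, so slot 1 = 8.
The 6 still-open variables together cover exactly {1, 5, 12, 13, 15, 29} — 6 values for 6 variables — and 5 appears only in slot 8's list, so slot 8 = 5.

slot 8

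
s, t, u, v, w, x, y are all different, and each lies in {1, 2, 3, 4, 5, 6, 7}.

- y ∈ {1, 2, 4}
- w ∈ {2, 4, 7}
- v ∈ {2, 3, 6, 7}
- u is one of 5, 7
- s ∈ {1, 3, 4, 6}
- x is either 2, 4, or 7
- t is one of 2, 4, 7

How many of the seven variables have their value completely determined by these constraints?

2

Among the 7 variables, 5 fits only u (and all 7 values in {1, 2, 3, 4, 5, 6, 7} must be used), so u = 5.
t, w, x share exactly the 3 values {2, 4, 7}; by pigeonhole those values go to them, so strike 2, 4, 7 from s, v, y.
That leaves y = 1. Remove 1 from s.
Determined: u=5, y=1. The other variables each still have more than one consistent value. That makes 2.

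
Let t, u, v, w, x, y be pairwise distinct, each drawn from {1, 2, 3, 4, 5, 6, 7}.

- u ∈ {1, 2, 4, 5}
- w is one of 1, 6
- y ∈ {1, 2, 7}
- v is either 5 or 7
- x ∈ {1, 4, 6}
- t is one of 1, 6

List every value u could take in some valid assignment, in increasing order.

The 2 variables t and w are confined to {1, 6}, which locks those values in; drop them from u, x, y.
That leaves x = 4. Eliminate 4 elsewhere: u.
No further eliminations apply; u can still be any of 2, 5.

2, 5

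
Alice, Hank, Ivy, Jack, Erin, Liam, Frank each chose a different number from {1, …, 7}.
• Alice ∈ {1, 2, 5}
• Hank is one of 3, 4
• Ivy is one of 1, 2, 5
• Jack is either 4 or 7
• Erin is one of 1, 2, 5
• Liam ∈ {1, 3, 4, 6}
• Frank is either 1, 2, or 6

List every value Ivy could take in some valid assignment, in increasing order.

1, 2, 5

The 7 variables draw from only 7 values {1, 2, 3, 4, 5, 6, 7}, so each is used; only Jack can be 7, hence Jack = 7.
Alice, Ivy, Erin between them cover only {1, 2, 5} — a naked triple. Remove those values from Liam, Frank.
Frank has just one choice, so Frank = 6. Eliminate 6 elsewhere: Liam.
No further eliminations apply; Ivy can still be any of 1, 2, 5.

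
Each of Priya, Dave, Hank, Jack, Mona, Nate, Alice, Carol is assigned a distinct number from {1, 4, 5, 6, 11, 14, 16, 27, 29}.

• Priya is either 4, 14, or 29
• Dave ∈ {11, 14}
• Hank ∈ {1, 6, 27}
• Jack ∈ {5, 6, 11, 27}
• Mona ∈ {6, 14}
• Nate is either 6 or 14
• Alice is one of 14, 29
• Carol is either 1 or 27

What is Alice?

Among the 8 variables, 4 fits only Priya (and all 8 values in {1, 4, 5, 6, 11, 14, 27, 29} must be used), so Priya = 4.
The 7 still-open variables together cover exactly {1, 5, 6, 11, 14, 27, 29} — 7 values for 7 variables — and 5 appears only in Jack's list, so Jack = 5.
The 6 still-open variables together cover exactly {1, 6, 11, 14, 27, 29} — 6 values for 6 variables — and 11 appears only in Dave's list, so Dave = 11.
The 5 still-open variables together cover exactly {1, 6, 14, 27, 29} — 5 values for 5 variables — and 29 appears only in Alice's list, so Alice = 29.

29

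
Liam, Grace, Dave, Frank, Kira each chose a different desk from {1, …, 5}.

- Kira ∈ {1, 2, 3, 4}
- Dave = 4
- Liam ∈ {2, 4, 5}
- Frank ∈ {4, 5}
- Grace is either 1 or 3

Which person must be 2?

Dave has just one choice, so Dave = 4. Remove 4 from Liam, Frank, Kira.
That leaves Frank = 5. Strike 5 from Liam.
So 2 goes to Liam.

Liam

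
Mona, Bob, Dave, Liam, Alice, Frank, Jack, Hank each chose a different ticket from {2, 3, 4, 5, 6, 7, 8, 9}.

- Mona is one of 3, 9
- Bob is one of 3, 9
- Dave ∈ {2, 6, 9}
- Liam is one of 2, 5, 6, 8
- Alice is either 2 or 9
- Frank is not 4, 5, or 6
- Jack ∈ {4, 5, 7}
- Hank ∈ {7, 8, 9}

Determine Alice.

2

Among the 8 variables, 4 fits only Jack (and all 8 values in {2, 3, 4, 5, 6, 7, 8, 9} must be used), so Jack = 4.
Among the 7 still-open variables, 5 fits only Liam (and all 7 values in {2, 3, 5, 6, 7, 8, 9} must be used), so Liam = 5.
Among the 6 still-open variables, 6 fits only Dave (and all 6 values in {2, 3, 6, 7, 8, 9} must be used), so Dave = 6.
Mona and Bob share exactly the 2 values {3, 9}; by pigeonhole those values go to them, so strike 3, 9 from Alice, Frank, Hank.
So Alice = 2.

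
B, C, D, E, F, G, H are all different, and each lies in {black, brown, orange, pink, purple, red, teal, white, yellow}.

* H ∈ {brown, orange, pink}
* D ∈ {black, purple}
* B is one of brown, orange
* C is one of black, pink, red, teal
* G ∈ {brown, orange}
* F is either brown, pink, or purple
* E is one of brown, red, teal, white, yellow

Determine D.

black

B and G between them cover only {brown, orange} — a naked pair. Remove those values from E, F, H.
H must be pink (only option left). Remove pink from C, F.
F's domain is down to {purple}, so F = purple. Strike purple from D.
So D = black.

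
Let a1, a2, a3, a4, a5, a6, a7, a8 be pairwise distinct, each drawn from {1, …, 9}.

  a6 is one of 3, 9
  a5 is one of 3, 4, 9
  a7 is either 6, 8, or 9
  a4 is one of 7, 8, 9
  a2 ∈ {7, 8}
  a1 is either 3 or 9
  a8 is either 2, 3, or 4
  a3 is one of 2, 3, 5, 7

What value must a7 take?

6

The 8 variables together cover exactly {2, 3, 4, 5, 6, 7, 8, 9} — 8 values for 8 variables — and 5 appears only in a3's list, so a3 = 5.
The 7 still-open variables together cover exactly {2, 3, 4, 6, 7, 8, 9} — 7 values for 7 variables — and 2 appears only in a8's list, so a8 = 2.
The 6 still-open variables together cover exactly {3, 4, 6, 7, 8, 9} — 6 values for 6 variables — and 4 appears only in a5's list, so a5 = 4.
The 5 still-open variables together cover exactly {3, 6, 7, 8, 9} — 5 values for 5 variables — and 6 appears only in a7's list, so a7 = 6.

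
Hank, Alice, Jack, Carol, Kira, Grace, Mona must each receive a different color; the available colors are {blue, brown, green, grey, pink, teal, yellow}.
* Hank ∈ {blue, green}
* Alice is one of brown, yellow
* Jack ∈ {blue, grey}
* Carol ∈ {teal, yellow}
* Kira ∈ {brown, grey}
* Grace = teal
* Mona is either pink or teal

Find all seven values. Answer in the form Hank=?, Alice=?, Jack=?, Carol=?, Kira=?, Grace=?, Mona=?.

Hank=green, Alice=brown, Jack=blue, Carol=yellow, Kira=grey, Grace=teal, Mona=pink

Grace's domain is down to {teal}, so Grace = teal. Remove teal from Carol, Mona.
Mona must be pink (only option left).
Carol must be yellow (only option left). Remove yellow from Alice.
That leaves Alice = brown. Remove brown from Kira.
Kira must be grey (only option left). Strike grey from Jack.
Jack has just one choice, so Jack = blue. Eliminate blue elsewhere: Hank.
That leaves Hank = green.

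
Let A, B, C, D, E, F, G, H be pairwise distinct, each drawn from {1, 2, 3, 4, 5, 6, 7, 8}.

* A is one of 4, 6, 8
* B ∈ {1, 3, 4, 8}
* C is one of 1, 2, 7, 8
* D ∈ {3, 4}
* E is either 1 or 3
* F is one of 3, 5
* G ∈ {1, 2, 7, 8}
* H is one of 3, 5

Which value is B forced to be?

8

The 8 variables draw from only 8 values {1, 2, 3, 4, 5, 6, 7, 8}, so each is used; only A can be 6, hence A = 6.
The 2 variables F and H are confined to {3, 5}, which locks those values in; drop them from B, D, E.
That leaves D = 4. Strike 4 from B.
That leaves E = 1. Strike 1 from B, C, G.
So B = 8.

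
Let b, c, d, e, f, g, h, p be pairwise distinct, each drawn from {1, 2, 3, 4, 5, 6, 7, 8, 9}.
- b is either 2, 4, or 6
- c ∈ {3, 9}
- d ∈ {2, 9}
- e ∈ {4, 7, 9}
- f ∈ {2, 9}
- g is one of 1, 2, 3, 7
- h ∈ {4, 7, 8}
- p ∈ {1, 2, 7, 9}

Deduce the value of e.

4

The 8 variables together cover exactly {1, 2, 3, 4, 6, 7, 8, 9} — 8 values for 8 variables — and 6 appears only in b's list, so b = 6.
Among the 7 still-open variables, 8 fits only h (and all 7 values in {1, 2, 3, 4, 7, 8, 9} must be used), so h = 8.
The 6 still-open variables together cover exactly {1, 2, 3, 4, 7, 9} — 6 values for 6 variables — and 4 appears only in e's list, so e = 4.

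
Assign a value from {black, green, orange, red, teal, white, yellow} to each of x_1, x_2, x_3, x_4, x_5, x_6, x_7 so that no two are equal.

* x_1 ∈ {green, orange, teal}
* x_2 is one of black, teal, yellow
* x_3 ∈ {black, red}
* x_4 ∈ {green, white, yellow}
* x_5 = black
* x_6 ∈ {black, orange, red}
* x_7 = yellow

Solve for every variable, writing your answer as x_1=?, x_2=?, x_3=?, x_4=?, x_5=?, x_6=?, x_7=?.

x_5's domain is down to {black}, so x_5 = black. Strike black from x_2, x_3, x_6.
x_7 has just one choice, so x_7 = yellow. Remove yellow from x_2, x_4.
x_2 has just one choice, so x_2 = teal. Remove teal from x_1.
x_3 has just one choice, so x_3 = red. So x_6 can't be red.
That leaves x_6 = orange. Remove orange from x_1.
x_1 must be green (only option left). Strike green from x_4.
x_4's domain is down to {white}, so x_4 = white.

x_1=green, x_2=teal, x_3=red, x_4=white, x_5=black, x_6=orange, x_7=yellow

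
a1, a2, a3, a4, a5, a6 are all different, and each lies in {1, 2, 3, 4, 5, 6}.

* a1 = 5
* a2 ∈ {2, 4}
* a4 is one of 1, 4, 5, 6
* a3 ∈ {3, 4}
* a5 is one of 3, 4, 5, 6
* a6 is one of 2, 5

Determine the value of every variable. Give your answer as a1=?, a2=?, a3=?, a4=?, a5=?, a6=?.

a1=5, a2=4, a3=3, a4=1, a5=6, a6=2

a1 must be 5 (only option left). Eliminate 5 elsewhere: a4, a5, a6.
a6 must be 2 (only option left). Remove 2 from a2.
a2 must be 4 (only option left). Strike 4 from a3, a4, a5.
a3's domain is down to {3}, so a3 = 3. Strike 3 from a5.
a5 has just one choice, so a5 = 6. So a4 can't be 6.
a4's domain is down to {1}, so a4 = 1.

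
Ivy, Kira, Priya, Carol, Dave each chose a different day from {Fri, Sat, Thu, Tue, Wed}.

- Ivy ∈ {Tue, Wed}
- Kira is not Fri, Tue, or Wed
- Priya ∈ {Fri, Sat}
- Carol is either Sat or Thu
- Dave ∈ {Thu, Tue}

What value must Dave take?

Tue

The 5 variables draw from only 5 values {Fri, Sat, Thu, Tue, Wed}, so each is used; only Priya can be Fri, hence Priya = Fri.
The 4 still-open variables together cover exactly {Sat, Thu, Tue, Wed} — 4 values for 4 variables — and Wed appears only in Ivy's list, so Ivy = Wed.
The 3 still-open variables together cover exactly {Sat, Thu, Tue} — 3 values for 3 variables — and Tue appears only in Dave's list, so Dave = Tue.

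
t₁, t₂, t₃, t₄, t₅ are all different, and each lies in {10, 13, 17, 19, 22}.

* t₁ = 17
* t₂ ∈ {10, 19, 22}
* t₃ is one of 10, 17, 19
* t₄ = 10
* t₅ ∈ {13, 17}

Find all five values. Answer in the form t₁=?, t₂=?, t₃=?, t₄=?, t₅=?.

t₁=17, t₂=22, t₃=19, t₄=10, t₅=13

t₁ has just one choice, so t₁ = 17. Strike 17 from t₃, t₅.
t₄ must be 10 (only option left). Eliminate 10 elsewhere: t₂, t₃.
t₅ must be 13 (only option left).
t₃'s domain is down to {19}, so t₃ = 19. Eliminate 19 elsewhere: t₂.
t₂ has just one choice, so t₂ = 22.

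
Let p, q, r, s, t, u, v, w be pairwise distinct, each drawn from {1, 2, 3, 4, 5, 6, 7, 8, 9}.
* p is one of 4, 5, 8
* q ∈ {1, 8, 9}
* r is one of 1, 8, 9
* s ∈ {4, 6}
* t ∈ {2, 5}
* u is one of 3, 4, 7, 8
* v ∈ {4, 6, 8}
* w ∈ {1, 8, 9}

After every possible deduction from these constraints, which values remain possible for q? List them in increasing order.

1, 8, 9

The 3 variables q, r, w are confined to {1, 8, 9}, which locks those values in; drop them from p, u, v.
The 2 variables s and v are confined to {4, 6}, which locks those values in; drop them from p, u.
p has just one choice, so p = 5. So t can't be 5.
t must be 2 (only option left).
No further eliminations apply; q can still be any of 1, 8, 9.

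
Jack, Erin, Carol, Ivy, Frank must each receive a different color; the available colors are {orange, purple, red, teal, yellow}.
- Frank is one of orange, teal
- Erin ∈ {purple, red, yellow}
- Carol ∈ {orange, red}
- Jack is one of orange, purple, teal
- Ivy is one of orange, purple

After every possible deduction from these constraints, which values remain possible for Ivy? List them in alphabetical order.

The 5 variables draw from only 5 values {orange, purple, red, teal, yellow}, so each is used; only Erin can be yellow, hence Erin = yellow.
Among the 4 still-open variables, red fits only Carol (and all 4 values in {orange, purple, red, teal} must be used), so Carol = red.
No further eliminations apply; Ivy can still be any of orange, purple.

orange, purple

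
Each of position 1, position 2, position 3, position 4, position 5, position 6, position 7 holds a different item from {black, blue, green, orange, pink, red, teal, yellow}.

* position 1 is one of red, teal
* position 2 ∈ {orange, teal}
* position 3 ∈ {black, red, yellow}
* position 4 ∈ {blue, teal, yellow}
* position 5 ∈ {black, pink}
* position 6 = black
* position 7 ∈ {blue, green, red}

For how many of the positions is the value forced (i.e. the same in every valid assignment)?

position 6's domain is down to {black}, so position 6 = black. Strike black from position 3, position 5.
That leaves position 5 = pink.
Determined: position 5=pink, position 6=black. The other positions each still have more than one consistent value. That makes 2.

2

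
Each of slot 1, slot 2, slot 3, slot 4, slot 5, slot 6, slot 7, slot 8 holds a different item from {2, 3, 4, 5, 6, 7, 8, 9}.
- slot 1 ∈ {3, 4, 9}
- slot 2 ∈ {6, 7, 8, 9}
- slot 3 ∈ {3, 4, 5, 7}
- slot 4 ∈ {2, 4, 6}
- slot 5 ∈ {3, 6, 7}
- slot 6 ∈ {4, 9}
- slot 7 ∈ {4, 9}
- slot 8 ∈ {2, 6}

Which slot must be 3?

slot 1

The 8 variables together cover exactly {2, 3, 4, 5, 6, 7, 8, 9} — 8 values for 8 variables — and 5 appears only in slot 3's list, so slot 3 = 5.
The 7 still-open variables draw from only 7 values {2, 3, 4, 6, 7, 8, 9}, so each is used; only slot 2 can be 8, hence slot 2 = 8.
Among the 6 still-open variables, 7 fits only slot 5 (and all 6 values in {2, 3, 4, 6, 7, 9} must be used), so slot 5 = 7.
Among the 5 still-open variables, 3 fits only slot 1 (and all 5 values in {2, 3, 4, 6, 9} must be used), so slot 1 = 3.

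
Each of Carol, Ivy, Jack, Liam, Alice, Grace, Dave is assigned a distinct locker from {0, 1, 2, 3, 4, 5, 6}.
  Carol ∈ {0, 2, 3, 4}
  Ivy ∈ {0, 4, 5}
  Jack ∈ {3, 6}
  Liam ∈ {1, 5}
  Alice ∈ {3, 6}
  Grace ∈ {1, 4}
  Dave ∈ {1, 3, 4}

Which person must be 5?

The 7 variables draw from only 7 values {0, 1, 2, 3, 4, 5, 6}, so each is used; only Carol can be 2, hence Carol = 2.
The 6 still-open variables together cover exactly {0, 1, 3, 4, 5, 6} — 6 values for 6 variables — and 0 appears only in Ivy's list, so Ivy = 0.
Among the 5 still-open variables, 5 fits only Liam (and all 5 values in {1, 3, 4, 5, 6} must be used), so Liam = 5.

Liam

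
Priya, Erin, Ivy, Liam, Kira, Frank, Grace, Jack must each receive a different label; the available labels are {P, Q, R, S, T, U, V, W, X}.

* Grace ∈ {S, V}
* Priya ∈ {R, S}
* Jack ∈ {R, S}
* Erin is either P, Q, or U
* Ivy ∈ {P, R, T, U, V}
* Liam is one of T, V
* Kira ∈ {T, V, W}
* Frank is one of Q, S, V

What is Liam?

T

The 8 variables together cover exactly {P, Q, R, S, T, U, V, W} — 8 values for 8 variables — and W appears only in Kira's list, so Kira = W.
Priya and Jack between them cover only {R, S} — a naked pair. Remove those values from Ivy, Frank, Grace.
Grace has just one choice, so Grace = V. Remove V from Ivy, Liam, Frank.
So Liam = T.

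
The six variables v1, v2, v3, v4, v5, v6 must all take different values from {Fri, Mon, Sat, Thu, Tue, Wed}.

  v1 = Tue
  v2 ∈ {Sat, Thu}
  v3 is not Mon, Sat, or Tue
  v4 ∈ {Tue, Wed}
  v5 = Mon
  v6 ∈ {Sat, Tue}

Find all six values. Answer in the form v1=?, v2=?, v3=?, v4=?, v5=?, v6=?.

v1's domain is down to {Tue}, so v1 = Tue. So v4, v6 can't be Tue.
v4 must be Wed (only option left). Eliminate Wed elsewhere: v3.
v5 has just one choice, so v5 = Mon.
v6 must be Sat (only option left). Remove Sat from v2.
v2's domain is down to {Thu}, so v2 = Thu. So v3 can't be Thu.
v3 has just one choice, so v3 = Fri.

v1=Tue, v2=Thu, v3=Fri, v4=Wed, v5=Mon, v6=Sat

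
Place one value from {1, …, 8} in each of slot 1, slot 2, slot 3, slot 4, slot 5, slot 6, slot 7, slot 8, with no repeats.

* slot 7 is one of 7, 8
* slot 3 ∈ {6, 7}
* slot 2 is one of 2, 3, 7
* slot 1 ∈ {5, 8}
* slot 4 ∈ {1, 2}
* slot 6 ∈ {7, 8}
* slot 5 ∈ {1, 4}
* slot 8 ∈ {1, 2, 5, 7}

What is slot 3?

Among the 8 variables, 3 fits only slot 2 (and all 8 values in {1, 2, 3, 4, 5, 6, 7, 8} must be used), so slot 2 = 3.
Among the 7 still-open variables, 4 fits only slot 5 (and all 7 values in {1, 2, 4, 5, 6, 7, 8} must be used), so slot 5 = 4.
The 6 still-open variables together cover exactly {1, 2, 5, 6, 7, 8} — 6 values for 6 variables — and 6 appears only in slot 3's list, so slot 3 = 6.

6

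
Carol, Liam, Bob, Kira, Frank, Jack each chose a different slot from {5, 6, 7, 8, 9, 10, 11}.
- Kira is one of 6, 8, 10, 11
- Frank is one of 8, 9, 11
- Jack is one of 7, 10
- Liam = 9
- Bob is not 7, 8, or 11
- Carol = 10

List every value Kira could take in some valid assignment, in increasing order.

6, 8, 11

Carol has just one choice, so Carol = 10. Remove 10 from Bob, Kira, Jack.
Liam's domain is down to {9}, so Liam = 9. So Bob, Frank can't be 9.
Jack's domain is down to {7}, so Jack = 7.
No further eliminations apply; Kira can still be any of 6, 8, 11.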